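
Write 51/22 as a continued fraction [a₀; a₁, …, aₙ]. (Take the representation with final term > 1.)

[2; 3, 7]

51 = 2*22 + 7
22 = 3*7 + 1
7 = 7*1 + 0  (stop)
So 51/22 = [2; 3, 7].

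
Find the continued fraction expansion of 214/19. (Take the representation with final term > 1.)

[11; 3, 1, 4]

214 = 11·19 + 5
19 = 3·5 + 4
5 = 1·4 + 1
4 = 4·1 + 0  (stop)
So 214/19 = [11; 3, 1, 4].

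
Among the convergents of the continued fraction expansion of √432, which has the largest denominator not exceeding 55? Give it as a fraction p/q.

1060/51

√432 = [20; 1, 3, 1, 1, 1, 3, 1, 40, …] (period length 8).
Convergents:
  p_0/q_0 = 20/1
  p_1/q_1 = 21/1
  p_2/q_2 = 83/4
  p_3/q_3 = 104/5
  p_4/q_4 = 187/9
  p_5/q_5 = 291/14
  p_6/q_6 = 1060/51
  p_7/q_7 = 1351/65
q_6 = 51 ≤ 55 < 65 = q_7, so the answer is 1060/51.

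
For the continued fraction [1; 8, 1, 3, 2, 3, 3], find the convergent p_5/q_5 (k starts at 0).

303/272

Using pₖ = aₖpₖ₋₁ + pₖ₋₂, qₖ = aₖqₖ₋₁ + qₖ₋₂ (with p₋₁=1, p₋₂=0, q₋₁=0, q₋₂=1):
  k=0: a=1, p=1, q=1
  k=1: a=8, p=9, q=8
  k=2: a=1, p=10, q=9
  k=3: a=3, p=39, q=35
  k=4: a=2, p=88, q=79
  k=5: a=3, p=303, q=272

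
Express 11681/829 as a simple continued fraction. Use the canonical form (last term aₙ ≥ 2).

[14; 11, 18, 1, 3]

11681 = 14*829 + 75
829 = 11*75 + 4
75 = 18*4 + 3
4 = 1*3 + 1
3 = 3*1 + 0  (stop)
So 11681/829 = [14; 11, 18, 1, 3].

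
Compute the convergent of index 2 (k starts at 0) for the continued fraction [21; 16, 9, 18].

3054/145

Using pₖ = aₖpₖ₋₁ + pₖ₋₂, qₖ = aₖqₖ₋₁ + qₖ₋₂ (with p₋₁=1, p₋₂=0, q₋₁=0, q₋₂=1):
  k=0: a=21, p=21, q=1
  k=1: a=16, p=337, q=16
  k=2: a=9, p=3054, q=145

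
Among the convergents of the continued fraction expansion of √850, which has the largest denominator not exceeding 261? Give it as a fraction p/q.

√850 = [29; 6, 2, 6, 58, …] (period length 4).
Convergents:
  p_0/q_0 = 29/1
  p_1/q_1 = 175/6
  p_2/q_2 = 379/13
  p_3/q_3 = 2449/84
  p_4/q_4 = 142421/4885
q_3 = 84 ≤ 261 < 4885 = q_4, so the answer is 2449/84.

2449/84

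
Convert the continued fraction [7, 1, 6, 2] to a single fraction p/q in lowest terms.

Using pₖ = aₖpₖ₋₁ + pₖ₋₂ and qₖ = aₖqₖ₋₁ + qₖ₋₂:
  k=0: a=7, p=7, q=1
  k=1: a=1, p=8, q=1
  k=2: a=6, p=55, q=7
  k=3: a=2, p=118, q=15

118/15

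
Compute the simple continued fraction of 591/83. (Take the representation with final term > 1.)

[7; 8, 3, 3]

591 = 7·83 + 10
83 = 8·10 + 3
10 = 3·3 + 1
3 = 3·1 + 0  (stop)
So 591/83 = [7; 8, 3, 3].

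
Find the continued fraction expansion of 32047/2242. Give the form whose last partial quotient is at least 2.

[14; 3, 2, 2, 18, 2, 3]

32047 = 14*2242 + 659
2242 = 3*659 + 265
659 = 2*265 + 129
265 = 2*129 + 7
129 = 18*7 + 3
7 = 2*3 + 1
3 = 3*1 + 0  (stop)
So 32047/2242 = [14; 3, 2, 2, 18, 2, 3].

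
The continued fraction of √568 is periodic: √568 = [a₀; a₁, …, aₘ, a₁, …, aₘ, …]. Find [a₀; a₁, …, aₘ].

[23; 1, 4, 1, 46]

a₀ = ⌊√568⌋ = 23.
With m₀=0, d₀=1 and mₖ₊₁ = dₖaₖ − mₖ, dₖ₊₁ = (n − mₖ₊₁²)/dₖ, aₖ₊₁ = ⌊(a₀+mₖ₊₁)/dₖ₊₁⌋:
  k=1: m=23, d=39, a=1
  k=2: m=16, d=8, a=4
  k=3: m=16, d=39, a=1
  k=4: m=23, d=1, a=46
d=1 and a=2a₀=46 at k=4, so the next step gives (m, d) = (23, 39) again — its k=1 value — and the period has length 4.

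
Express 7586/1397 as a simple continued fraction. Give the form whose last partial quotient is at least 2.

[5; 2, 3, 12, 5, 3]

7586 = 5×1397 + 601
1397 = 2×601 + 195
601 = 3×195 + 16
195 = 12×16 + 3
16 = 5×3 + 1
3 = 3×1 + 0  (stop)
So 7586/1397 = [5; 2, 3, 12, 5, 3].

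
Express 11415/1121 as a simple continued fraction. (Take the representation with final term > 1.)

[10; 5, 2, 7, 2, 1, 1, 2]

11415 = 10×1121 + 205
1121 = 5×205 + 96
205 = 2×96 + 13
96 = 7×13 + 5
13 = 2×5 + 3
5 = 1×3 + 2
3 = 1×2 + 1
2 = 2×1 + 0  (stop)
So 11415/1121 = [10; 5, 2, 7, 2, 1, 1, 2].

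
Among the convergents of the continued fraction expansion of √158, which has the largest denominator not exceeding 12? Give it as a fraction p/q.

88/7

√158 = [12; 1, 1, 3, 12, 3, 1, 1, 24, …] (period length 8).
Convergents:
  p_0/q_0 = 12/1
  p_1/q_1 = 13/1
  p_2/q_2 = 25/2
  p_3/q_3 = 88/7
  p_4/q_4 = 1081/86
q_3 = 7 ≤ 12 < 86 = q_4, so the answer is 88/7.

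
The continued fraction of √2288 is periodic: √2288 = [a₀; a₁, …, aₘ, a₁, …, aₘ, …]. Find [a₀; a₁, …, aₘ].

[47; 1, 4, 1, 94]

a₀ = ⌊√2288⌋ = 47.
With m₀=0, d₀=1 and mₖ₊₁ = dₖaₖ − mₖ, dₖ₊₁ = (n − mₖ₊₁²)/dₖ, aₖ₊₁ = ⌊(a₀+mₖ₊₁)/dₖ₊₁⌋:
  k=1: m=47, d=79, a=1
  k=2: m=32, d=16, a=4
  k=3: m=32, d=79, a=1
  k=4: m=47, d=1, a=94
d=1 and a=2a₀=94 at k=4, so the next step gives (m, d) = (47, 79) again — its k=1 value — and the period has length 4.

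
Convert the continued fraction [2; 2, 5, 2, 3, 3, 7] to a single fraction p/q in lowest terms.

Fold from the inside: start with 7/1.
  3 + 1/7 = 22/7
  3 + 7/22 = 73/22
  2 + 22/73 = 168/73
  5 + 73/168 = 913/168
  2 + 168/913 = 1994/913
  2 + 913/1994 = 4901/1994

4901/1994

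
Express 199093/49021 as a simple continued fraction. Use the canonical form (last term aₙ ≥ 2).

[4; 16, 3, 2, 3, 8, 15]

199093 = 4*49021 + 3009
49021 = 16*3009 + 877
3009 = 3*877 + 378
877 = 2*378 + 121
378 = 3*121 + 15
121 = 8*15 + 1
15 = 15*1 + 0  (stop)
So 199093/49021 = [4; 16, 3, 2, 3, 8, 15].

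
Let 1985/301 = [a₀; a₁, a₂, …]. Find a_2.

1

1985 = 6·301 + 179   →  a_0 = 6
301 = 1·179 + 122   →  a_1 = 1
179 = 1·122 + 57   →  a_2 = 1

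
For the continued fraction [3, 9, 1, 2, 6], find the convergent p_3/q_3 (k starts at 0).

90/29

Using pₖ = aₖpₖ₋₁ + pₖ₋₂, qₖ = aₖqₖ₋₁ + qₖ₋₂ (with p₋₁=1, p₋₂=0, q₋₁=0, q₋₂=1):
  k=0: a=3, p=3, q=1
  k=1: a=9, p=28, q=9
  k=2: a=1, p=31, q=10
  k=3: a=2, p=90, q=29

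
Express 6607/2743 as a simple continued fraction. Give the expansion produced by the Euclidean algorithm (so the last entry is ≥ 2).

[2; 2, 2, 4, 4, 1, 3, 6]

6607 = 2×2743 + 1121
2743 = 2×1121 + 501
1121 = 2×501 + 119
501 = 4×119 + 25
119 = 4×25 + 19
25 = 1×19 + 6
19 = 3×6 + 1
6 = 6×1 + 0  (stop)
So 6607/2743 = [2; 2, 2, 4, 4, 1, 3, 6].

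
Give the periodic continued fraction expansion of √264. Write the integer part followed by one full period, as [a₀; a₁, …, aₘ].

[16; 4, 32]

a₀ = ⌊√264⌋ = 16.
With m₀=0, d₀=1 and mₖ₊₁ = dₖaₖ − mₖ, dₖ₊₁ = (n − mₖ₊₁²)/dₖ, aₖ₊₁ = ⌊(a₀+mₖ₊₁)/dₖ₊₁⌋:
  k=1: m=16, d=8, a=4
  k=2: m=16, d=1, a=32
d=1 and a=2a₀=32 at k=2, so the next step gives (m, d) = (16, 8) again — its k=1 value — and the period has length 2.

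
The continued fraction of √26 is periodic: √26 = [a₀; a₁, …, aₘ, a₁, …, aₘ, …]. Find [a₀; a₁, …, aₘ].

a₀ = ⌊√26⌋ = 5.
With m₀=0, d₀=1 and mₖ₊₁ = dₖaₖ − mₖ, dₖ₊₁ = (n − mₖ₊₁²)/dₖ, aₖ₊₁ = ⌊(a₀+mₖ₊₁)/dₖ₊₁⌋:
  k=1: m=5, d=1, a=10
d=1 and a=2a₀=10 at k=1, so the next step gives (m, d) = (5, 1) again — its k=1 value — and the period has length 1.

[5; 10]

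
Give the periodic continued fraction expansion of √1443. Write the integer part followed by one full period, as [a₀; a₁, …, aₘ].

a₀ = ⌊√1443⌋ = 37.
With m₀=0, d₀=1 and mₖ₊₁ = dₖaₖ − mₖ, dₖ₊₁ = (n − mₖ₊₁²)/dₖ, aₖ₊₁ = ⌊(a₀+mₖ₊₁)/dₖ₊₁⌋:
  k=1: m=37, d=74, a=1
  k=2: m=37, d=1, a=74
d=1 and a=2a₀=74 at k=2, so the next step gives (m, d) = (37, 74) again — its k=1 value — and the period has length 2.

[37; 1, 74]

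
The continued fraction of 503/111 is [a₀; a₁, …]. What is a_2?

1

503 = 4·111 + 59   →  a_0 = 4
111 = 1·59 + 52   →  a_1 = 1
59 = 1·52 + 7   →  a_2 = 1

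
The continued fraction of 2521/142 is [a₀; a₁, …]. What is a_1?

1

2521 = 17·142 + 107   →  a_0 = 17
142 = 1·107 + 35   →  a_1 = 1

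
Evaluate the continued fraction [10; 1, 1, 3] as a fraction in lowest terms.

Using pₖ = aₖpₖ₋₁ + pₖ₋₂ and qₖ = aₖqₖ₋₁ + qₖ₋₂:
  k=0: a=10, p=10, q=1
  k=1: a=1, p=11, q=1
  k=2: a=1, p=21, q=2
  k=3: a=3, p=74, q=7

74/7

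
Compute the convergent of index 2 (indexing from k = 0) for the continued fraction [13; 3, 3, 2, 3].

Using pₖ = aₖpₖ₋₁ + pₖ₋₂, qₖ = aₖqₖ₋₁ + qₖ₋₂ (with p₋₁=1, p₋₂=0, q₋₁=0, q₋₂=1):
  k=0: a=13, p=13, q=1
  k=1: a=3, p=40, q=3
  k=2: a=3, p=133, q=10

133/10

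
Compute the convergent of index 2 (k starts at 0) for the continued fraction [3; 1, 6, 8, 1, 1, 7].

27/7

Using pₖ = aₖpₖ₋₁ + pₖ₋₂, qₖ = aₖqₖ₋₁ + qₖ₋₂ (with p₋₁=1, p₋₂=0, q₋₁=0, q₋₂=1):
  k=0: a=3, p=3, q=1
  k=1: a=1, p=4, q=1
  k=2: a=6, p=27, q=7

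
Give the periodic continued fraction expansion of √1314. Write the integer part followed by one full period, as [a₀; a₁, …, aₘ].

[36; 4, 72]

a₀ = ⌊√1314⌋ = 36.
With m₀=0, d₀=1 and mₖ₊₁ = dₖaₖ − mₖ, dₖ₊₁ = (n − mₖ₊₁²)/dₖ, aₖ₊₁ = ⌊(a₀+mₖ₊₁)/dₖ₊₁⌋:
  k=1: m=36, d=18, a=4
  k=2: m=36, d=1, a=72
d=1 and a=2a₀=72 at k=2, so the next step gives (m, d) = (36, 18) again — its k=1 value — and the period has length 2.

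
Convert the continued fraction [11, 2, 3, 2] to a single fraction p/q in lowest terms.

Fold from the inside: start with 2/1.
  3 + 1/2 = 7/2
  2 + 2/7 = 16/7
  11 + 7/16 = 183/16

183/16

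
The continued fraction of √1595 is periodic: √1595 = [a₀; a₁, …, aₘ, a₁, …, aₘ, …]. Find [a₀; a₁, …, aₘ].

[39; 1, 14, 1, 78]

a₀ = ⌊√1595⌋ = 39.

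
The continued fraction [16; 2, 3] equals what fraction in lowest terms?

Using pₖ = aₖpₖ₋₁ + pₖ₋₂ and qₖ = aₖqₖ₋₁ + qₖ₋₂:
  k=0: a=16, p=16, q=1
  k=1: a=2, p=33, q=2
  k=2: a=3, p=115, q=7

115/7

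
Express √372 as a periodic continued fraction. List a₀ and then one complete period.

[19; 3, 2, 12, 2, 3, 38]

a₀ = ⌊√372⌋ = 19.
With m₀=0, d₀=1 and mₖ₊₁ = dₖaₖ − mₖ, dₖ₊₁ = (n − mₖ₊₁²)/dₖ, aₖ₊₁ = ⌊(a₀+mₖ₊₁)/dₖ₊₁⌋:
  k=1: m=19, d=11, a=3
  k=2: m=14, d=16, a=2
  k=3: m=18, d=3, a=12
  k=4: m=18, d=16, a=2
  k=5: m=14, d=11, a=3
  k=6: m=19, d=1, a=38
d=1 and a=2a₀=38 at k=6, so the next step gives (m, d) = (19, 11) again — its k=1 value — and the period has length 6.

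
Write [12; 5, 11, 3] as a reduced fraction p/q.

2110/173

Using pₖ = aₖpₖ₋₁ + pₖ₋₂ and qₖ = aₖqₖ₋₁ + qₖ₋₂:
  k=0: a=12, p=12, q=1
  k=1: a=5, p=61, q=5
  k=2: a=11, p=683, q=56
  k=3: a=3, p=2110, q=173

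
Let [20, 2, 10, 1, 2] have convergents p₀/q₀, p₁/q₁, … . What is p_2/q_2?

430/21

Using pₖ = aₖpₖ₋₁ + pₖ₋₂, qₖ = aₖqₖ₋₁ + qₖ₋₂ (with p₋₁=1, p₋₂=0, q₋₁=0, q₋₂=1):
  k=0: a=20, p=20, q=1
  k=1: a=2, p=41, q=2
  k=2: a=10, p=430, q=21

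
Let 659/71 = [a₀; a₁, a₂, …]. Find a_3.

1

659 = 9·71 + 20   →  a_0 = 9
71 = 3·20 + 11   →  a_1 = 3
20 = 1·11 + 9   →  a_2 = 1
11 = 1·9 + 2   →  a_3 = 1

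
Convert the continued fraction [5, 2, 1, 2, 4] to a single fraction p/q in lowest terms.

188/35

Fold from the inside: start with 4/1.
  2 + 1/4 = 9/4
  1 + 4/9 = 13/9
  2 + 9/13 = 35/13
  5 + 13/35 = 188/35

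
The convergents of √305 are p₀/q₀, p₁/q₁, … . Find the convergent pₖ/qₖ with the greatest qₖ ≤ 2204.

√305 = [17; 2, 6, 2, 34, …] (period length 4).
Convergents:
  p_0/q_0 = 17/1
  p_1/q_1 = 35/2
  p_2/q_2 = 227/13
  p_3/q_3 = 489/28
  p_4/q_4 = 16853/965
  p_5/q_5 = 34195/1958
  p_6/q_6 = 222023/12713
q_5 = 1958 ≤ 2204 < 12713 = q_6, so the answer is 34195/1958.

34195/1958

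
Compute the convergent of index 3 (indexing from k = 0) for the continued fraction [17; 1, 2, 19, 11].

Using pₖ = aₖpₖ₋₁ + pₖ₋₂, qₖ = aₖqₖ₋₁ + qₖ₋₂ (with p₋₁=1, p₋₂=0, q₋₁=0, q₋₂=1):
  k=0: a=17, p=17, q=1
  k=1: a=1, p=18, q=1
  k=2: a=2, p=53, q=3
  k=3: a=19, p=1025, q=58

1025/58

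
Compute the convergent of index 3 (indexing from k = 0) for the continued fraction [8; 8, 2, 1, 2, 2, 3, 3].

203/25

Using pₖ = aₖpₖ₋₁ + pₖ₋₂, qₖ = aₖqₖ₋₁ + qₖ₋₂ (with p₋₁=1, p₋₂=0, q₋₁=0, q₋₂=1):
  k=0: a=8, p=8, q=1
  k=1: a=8, p=65, q=8
  k=2: a=2, p=138, q=17
  k=3: a=1, p=203, q=25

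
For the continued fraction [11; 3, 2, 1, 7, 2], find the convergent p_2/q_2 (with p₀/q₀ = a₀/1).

Using pₖ = aₖpₖ₋₁ + pₖ₋₂, qₖ = aₖqₖ₋₁ + qₖ₋₂ (with p₋₁=1, p₋₂=0, q₋₁=0, q₋₂=1):
  k=0: a=11, p=11, q=1
  k=1: a=3, p=34, q=3
  k=2: a=2, p=79, q=7

79/7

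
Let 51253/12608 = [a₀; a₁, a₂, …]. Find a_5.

51253 = 4·12608 + 821   →  a_0 = 4
12608 = 15·821 + 293   →  a_1 = 15
821 = 2·293 + 235   →  a_2 = 2
293 = 1·235 + 58   →  a_3 = 1
235 = 4·58 + 3   →  a_4 = 4
58 = 19·3 + 1   →  a_5 = 19

19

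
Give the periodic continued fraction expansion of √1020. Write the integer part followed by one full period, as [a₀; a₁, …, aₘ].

a₀ = ⌊√1020⌋ = 31.
With m₀=0, d₀=1 and mₖ₊₁ = dₖaₖ − mₖ, dₖ₊₁ = (n − mₖ₊₁²)/dₖ, aₖ₊₁ = ⌊(a₀+mₖ₊₁)/dₖ₊₁⌋:
  k=1: m=31, d=59, a=1
  k=2: m=28, d=4, a=14
  k=3: m=28, d=59, a=1
  k=4: m=31, d=1, a=62
d=1 and a=2a₀=62 at k=4, so the next step gives (m, d) = (31, 59) again — its k=1 value — and the period has length 4.

[31; 1, 14, 1, 62]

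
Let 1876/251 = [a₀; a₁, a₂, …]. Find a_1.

2

1876 = 7·251 + 119   →  a_0 = 7
251 = 2·119 + 13   →  a_1 = 2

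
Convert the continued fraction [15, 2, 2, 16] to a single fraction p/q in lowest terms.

1263/82

Using pₖ = aₖpₖ₋₁ + pₖ₋₂ and qₖ = aₖqₖ₋₁ + qₖ₋₂:
  k=0: a=15, p=15, q=1
  k=1: a=2, p=31, q=2
  k=2: a=2, p=77, q=5
  k=3: a=16, p=1263, q=82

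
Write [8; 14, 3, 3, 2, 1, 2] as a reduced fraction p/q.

Using pₖ = aₖpₖ₋₁ + pₖ₋₂ and qₖ = aₖqₖ₋₁ + qₖ₋₂:
  k=0: a=8, p=8, q=1
  k=1: a=14, p=113, q=14
  k=2: a=3, p=347, q=43
  k=3: a=3, p=1154, q=143
  k=4: a=2, p=2655, q=329
  k=5: a=1, p=3809, q=472
  k=6: a=2, p=10273, q=1273

10273/1273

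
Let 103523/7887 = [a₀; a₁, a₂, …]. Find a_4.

4

103523 = 13·7887 + 992   →  a_0 = 13
7887 = 7·992 + 943   →  a_1 = 7
992 = 1·943 + 49   →  a_2 = 1
943 = 19·49 + 12   →  a_3 = 19
49 = 4·12 + 1   →  a_4 = 4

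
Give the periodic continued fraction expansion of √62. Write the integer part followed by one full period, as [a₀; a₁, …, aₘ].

a₀ = ⌊√62⌋ = 7.
With m₀=0, d₀=1 and mₖ₊₁ = dₖaₖ − mₖ, dₖ₊₁ = (n − mₖ₊₁²)/dₖ, aₖ₊₁ = ⌊(a₀+mₖ₊₁)/dₖ₊₁⌋:
  k=1: m=7, d=13, a=1
  k=2: m=6, d=2, a=6
  k=3: m=6, d=13, a=1
  k=4: m=7, d=1, a=14
d=1 and a=2a₀=14 at k=4, so the next step gives (m, d) = (7, 13) again — its k=1 value — and the period has length 4.

[7; 1, 6, 1, 14]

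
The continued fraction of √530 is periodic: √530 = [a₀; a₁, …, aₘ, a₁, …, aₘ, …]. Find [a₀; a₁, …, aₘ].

[23; 46]

a₀ = ⌊√530⌋ = 23.
With m₀=0, d₀=1 and mₖ₊₁ = dₖaₖ − mₖ, dₖ₊₁ = (n − mₖ₊₁²)/dₖ, aₖ₊₁ = ⌊(a₀+mₖ₊₁)/dₖ₊₁⌋:
  k=1: m=23, d=1, a=46
d=1 and a=2a₀=46 at k=1, so the next step gives (m, d) = (23, 1) again — its k=1 value — and the period has length 1.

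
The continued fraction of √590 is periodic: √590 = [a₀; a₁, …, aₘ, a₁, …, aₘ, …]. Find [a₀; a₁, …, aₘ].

a₀ = ⌊√590⌋ = 24.
With m₀=0, d₀=1 and mₖ₊₁ = dₖaₖ − mₖ, dₖ₊₁ = (n − mₖ₊₁²)/dₖ, aₖ₊₁ = ⌊(a₀+mₖ₊₁)/dₖ₊₁⌋:
  k=1: m=24, d=14, a=3
  k=2: m=18, d=19, a=2
  k=3: m=20, d=10, a=4
  k=4: m=20, d=19, a=2
  k=5: m=18, d=14, a=3
  k=6: m=24, d=1, a=48
d=1 and a=2a₀=48 at k=6, so the next step gives (m, d) = (24, 14) again — its k=1 value — and the period has length 6.

[24; 3, 2, 4, 2, 3, 48]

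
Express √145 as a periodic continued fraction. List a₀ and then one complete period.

[12; 24]

a₀ = ⌊√145⌋ = 12.
With m₀=0, d₀=1 and mₖ₊₁ = dₖaₖ − mₖ, dₖ₊₁ = (n − mₖ₊₁²)/dₖ, aₖ₊₁ = ⌊(a₀+mₖ₊₁)/dₖ₊₁⌋:
  k=1: m=12, d=1, a=24
d=1 and a=2a₀=24 at k=1, so the next step gives (m, d) = (12, 1) again — its k=1 value — and the period has length 1.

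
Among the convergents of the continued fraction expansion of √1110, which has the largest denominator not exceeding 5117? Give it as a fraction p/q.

√1110 = [33; 3, 6, 3, 66, …] (period length 4).
Convergents:
  p_0/q_0 = 33/1
  p_1/q_1 = 100/3
  p_2/q_2 = 633/19
  p_3/q_3 = 1999/60
  p_4/q_4 = 132567/3979
  p_5/q_5 = 399700/11997
q_4 = 3979 ≤ 5117 < 11997 = q_5, so the answer is 132567/3979.

132567/3979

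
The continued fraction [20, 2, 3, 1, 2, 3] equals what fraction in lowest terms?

Using pₖ = aₖpₖ₋₁ + pₖ₋₂ and qₖ = aₖqₖ₋₁ + qₖ₋₂:
  k=0: a=20, p=20, q=1
  k=1: a=2, p=41, q=2
  k=2: a=3, p=143, q=7
  k=3: a=1, p=184, q=9
  k=4: a=2, p=511, q=25
  k=5: a=3, p=1717, q=84

1717/84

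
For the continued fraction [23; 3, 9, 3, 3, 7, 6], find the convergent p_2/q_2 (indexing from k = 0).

Using pₖ = aₖpₖ₋₁ + pₖ₋₂, qₖ = aₖqₖ₋₁ + qₖ₋₂ (with p₋₁=1, p₋₂=0, q₋₁=0, q₋₂=1):
  k=0: a=23, p=23, q=1
  k=1: a=3, p=70, q=3
  k=2: a=9, p=653, q=28

653/28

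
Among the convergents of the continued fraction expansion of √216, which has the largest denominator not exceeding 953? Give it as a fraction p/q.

13918/947

√216 = [14; 1, 2, 3, 2, 1, 28, …] (period length 6).
Convergents:
  p_0/q_0 = 14/1
  p_1/q_1 = 15/1
  p_2/q_2 = 44/3
  p_3/q_3 = 147/10
  p_4/q_4 = 338/23
  p_5/q_5 = 485/33
  p_6/q_6 = 13918/947
  p_7/q_7 = 14403/980
q_6 = 947 ≤ 953 < 980 = q_7, so the answer is 13918/947.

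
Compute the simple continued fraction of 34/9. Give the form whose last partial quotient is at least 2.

34 = 3*9 + 7
9 = 1*7 + 2
7 = 3*2 + 1
2 = 2*1 + 0  (stop)
So 34/9 = [3; 1, 3, 2].

[3; 1, 3, 2]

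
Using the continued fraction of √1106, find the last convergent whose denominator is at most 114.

√1106 = [33; 3, 1, 8, 1, 3, 66, …] (period length 6).
Convergents:
  p_0/q_0 = 33/1
  p_1/q_1 = 100/3
  p_2/q_2 = 133/4
  p_3/q_3 = 1164/35
  p_4/q_4 = 1297/39
  p_5/q_5 = 5055/152
q_4 = 39 ≤ 114 < 152 = q_5, so the answer is 1297/39.

1297/39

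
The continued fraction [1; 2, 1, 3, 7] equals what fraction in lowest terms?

Fold from the inside: start with 7/1.
  3 + 1/7 = 22/7
  1 + 7/22 = 29/22
  2 + 22/29 = 80/29
  1 + 29/80 = 109/80

109/80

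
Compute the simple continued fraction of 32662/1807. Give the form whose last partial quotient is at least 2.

[18; 13, 3, 2, 19]

32662 = 18·1807 + 136
1807 = 13·136 + 39
136 = 3·39 + 19
39 = 2·19 + 1
19 = 19·1 + 0  (stop)
So 32662/1807 = [18; 13, 3, 2, 19].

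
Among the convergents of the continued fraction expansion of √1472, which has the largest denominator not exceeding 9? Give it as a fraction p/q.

√1472 = [38; 2, 1, 2, 1, 2, 76, …] (period length 6).
Convergents:
  p_0/q_0 = 38/1
  p_1/q_1 = 77/2
  p_2/q_2 = 115/3
  p_3/q_3 = 307/8
  p_4/q_4 = 422/11
q_3 = 8 ≤ 9 < 11 = q_4, so the answer is 307/8.

307/8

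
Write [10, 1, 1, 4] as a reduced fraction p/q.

95/9

Fold from the inside: start with 4/1.
  1 + 1/4 = 5/4
  1 + 4/5 = 9/5
  10 + 5/9 = 95/9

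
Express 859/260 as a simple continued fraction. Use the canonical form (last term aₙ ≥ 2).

[3; 3, 3, 2, 3, 3]

859 = 3*260 + 79
260 = 3*79 + 23
79 = 3*23 + 10
23 = 2*10 + 3
10 = 3*3 + 1
3 = 3*1 + 0  (stop)
So 859/260 = [3; 3, 3, 2, 3, 3].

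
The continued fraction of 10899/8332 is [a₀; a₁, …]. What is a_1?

10899 = 1·8332 + 2567   →  a_0 = 1
8332 = 3·2567 + 631   →  a_1 = 3

3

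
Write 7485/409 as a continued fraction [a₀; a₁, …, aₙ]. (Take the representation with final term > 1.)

7485 = 18*409 + 123
409 = 3*123 + 40
123 = 3*40 + 3
40 = 13*3 + 1
3 = 3*1 + 0  (stop)
So 7485/409 = [18; 3, 3, 13, 3].

[18; 3, 3, 13, 3]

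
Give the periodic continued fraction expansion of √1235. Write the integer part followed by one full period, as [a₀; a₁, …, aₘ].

a₀ = ⌊√1235⌋ = 35.
With m₀=0, d₀=1 and mₖ₊₁ = dₖaₖ − mₖ, dₖ₊₁ = (n − mₖ₊₁²)/dₖ, aₖ₊₁ = ⌊(a₀+mₖ₊₁)/dₖ₊₁⌋:
  k=1: m=35, d=10, a=7
  k=2: m=35, d=1, a=70
d=1 and a=2a₀=70 at k=2, so the next step gives (m, d) = (35, 10) again — its k=1 value — and the period has length 2.

[35; 7, 70]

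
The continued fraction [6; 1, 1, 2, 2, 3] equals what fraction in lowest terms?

270/41

Using pₖ = aₖpₖ₋₁ + pₖ₋₂ and qₖ = aₖqₖ₋₁ + qₖ₋₂:
  k=0: a=6, p=6, q=1
  k=1: a=1, p=7, q=1
  k=2: a=1, p=13, q=2
  k=3: a=2, p=33, q=5
  k=4: a=2, p=79, q=12
  k=5: a=3, p=270, q=41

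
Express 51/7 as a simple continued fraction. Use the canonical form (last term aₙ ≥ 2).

51 = 7*7 + 2
7 = 3*2 + 1
2 = 2*1 + 0  (stop)
So 51/7 = [7; 3, 2].

[7; 3, 2]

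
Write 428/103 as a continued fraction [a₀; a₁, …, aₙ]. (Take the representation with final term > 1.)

[4; 6, 2, 3, 2]

428 = 4*103 + 16
103 = 6*16 + 7
16 = 2*7 + 2
7 = 3*2 + 1
2 = 2*1 + 0  (stop)
So 428/103 = [4; 6, 2, 3, 2].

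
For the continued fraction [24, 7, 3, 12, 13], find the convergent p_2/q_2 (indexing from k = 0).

531/22

Using pₖ = aₖpₖ₋₁ + pₖ₋₂, qₖ = aₖqₖ₋₁ + qₖ₋₂ (with p₋₁=1, p₋₂=0, q₋₁=0, q₋₂=1):
  k=0: a=24, p=24, q=1
  k=1: a=7, p=169, q=7
  k=2: a=3, p=531, q=22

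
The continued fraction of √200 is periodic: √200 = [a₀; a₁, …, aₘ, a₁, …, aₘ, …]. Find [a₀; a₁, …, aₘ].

a₀ = ⌊√200⌋ = 14.

[14; 7, 28]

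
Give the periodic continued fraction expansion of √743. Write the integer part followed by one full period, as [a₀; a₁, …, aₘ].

a₀ = ⌊√743⌋ = 27.
With m₀=0, d₀=1 and mₖ₊₁ = dₖaₖ − mₖ, dₖ₊₁ = (n − mₖ₊₁²)/dₖ, aₖ₊₁ = ⌊(a₀+mₖ₊₁)/dₖ₊₁⌋:
  k=1: m=27, d=14, a=3
  k=2: m=15, d=37, a=1
  k=3: m=22, d=7, a=7
  k=4: m=27, d=2, a=27
  k=5: m=27, d=7, a=7
  k=6: m=22, d=37, a=1
  k=7: m=15, d=14, a=3
  k=8: m=27, d=1, a=54
d=1 and a=2a₀=54 at k=8, so the next step gives (m, d) = (27, 14) again — its k=1 value — and the period has length 8.

[27; 3, 1, 7, 27, 7, 1, 3, 54]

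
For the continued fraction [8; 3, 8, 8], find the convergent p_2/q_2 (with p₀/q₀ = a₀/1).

208/25

Using pₖ = aₖpₖ₋₁ + pₖ₋₂, qₖ = aₖqₖ₋₁ + qₖ₋₂ (with p₋₁=1, p₋₂=0, q₋₁=0, q₋₂=1):
  k=0: a=8, p=8, q=1
  k=1: a=3, p=25, q=3
  k=2: a=8, p=208, q=25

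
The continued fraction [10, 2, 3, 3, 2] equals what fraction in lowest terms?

553/53

Using pₖ = aₖpₖ₋₁ + pₖ₋₂ and qₖ = aₖqₖ₋₁ + qₖ₋₂:
  k=0: a=10, p=10, q=1
  k=1: a=2, p=21, q=2
  k=2: a=3, p=73, q=7
  k=3: a=3, p=240, q=23
  k=4: a=2, p=553, q=53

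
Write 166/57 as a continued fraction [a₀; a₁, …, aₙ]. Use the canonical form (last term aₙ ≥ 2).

[2; 1, 10, 2, 2]

166 = 2·57 + 52
57 = 1·52 + 5
52 = 10·5 + 2
5 = 2·2 + 1
2 = 2·1 + 0  (stop)
So 166/57 = [2; 1, 10, 2, 2].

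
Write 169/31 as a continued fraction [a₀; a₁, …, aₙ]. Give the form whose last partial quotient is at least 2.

169 = 5*31 + 14
31 = 2*14 + 3
14 = 4*3 + 2
3 = 1*2 + 1
2 = 2*1 + 0  (stop)
So 169/31 = [5; 2, 4, 1, 2].

[5; 2, 4, 1, 2]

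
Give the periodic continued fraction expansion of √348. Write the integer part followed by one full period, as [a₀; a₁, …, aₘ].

a₀ = ⌊√348⌋ = 18.
With m₀=0, d₀=1 and mₖ₊₁ = dₖaₖ − mₖ, dₖ₊₁ = (n − mₖ₊₁²)/dₖ, aₖ₊₁ = ⌊(a₀+mₖ₊₁)/dₖ₊₁⌋:
  k=1: m=18, d=24, a=1
  k=2: m=6, d=13, a=1
  k=3: m=7, d=23, a=1
  k=4: m=16, d=4, a=8
  k=5: m=16, d=23, a=1
  k=6: m=7, d=13, a=1
  k=7: m=6, d=24, a=1
  k=8: m=18, d=1, a=36
d=1 and a=2a₀=36 at k=8, so the next step gives (m, d) = (18, 24) again — its k=1 value — and the period has length 8.

[18; 1, 1, 1, 8, 1, 1, 1, 36]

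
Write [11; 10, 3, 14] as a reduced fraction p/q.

Using pₖ = aₖpₖ₋₁ + pₖ₋₂ and qₖ = aₖqₖ₋₁ + qₖ₋₂:
  k=0: a=11, p=11, q=1
  k=1: a=10, p=111, q=10
  k=2: a=3, p=344, q=31
  k=3: a=14, p=4927, q=444

4927/444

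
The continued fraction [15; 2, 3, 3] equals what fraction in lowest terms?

355/23

Using pₖ = aₖpₖ₋₁ + pₖ₋₂ and qₖ = aₖqₖ₋₁ + qₖ₋₂:
  k=0: a=15, p=15, q=1
  k=1: a=2, p=31, q=2
  k=2: a=3, p=108, q=7
  k=3: a=3, p=355, q=23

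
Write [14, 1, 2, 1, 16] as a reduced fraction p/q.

Fold from the inside: start with 16/1.
  1 + 1/16 = 17/16
  2 + 16/17 = 50/17
  1 + 17/50 = 67/50
  14 + 50/67 = 988/67

988/67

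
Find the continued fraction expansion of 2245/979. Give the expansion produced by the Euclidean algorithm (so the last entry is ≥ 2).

[2; 3, 2, 2, 3, 5, 3]

2245 = 2·979 + 287
979 = 3·287 + 118
287 = 2·118 + 51
118 = 2·51 + 16
51 = 3·16 + 3
16 = 5·3 + 1
3 = 3·1 + 0  (stop)
So 2245/979 = [2; 3, 2, 2, 3, 5, 3].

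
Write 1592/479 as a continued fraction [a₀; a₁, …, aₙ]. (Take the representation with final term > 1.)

[3; 3, 11, 14]

1592 = 3×479 + 155
479 = 3×155 + 14
155 = 11×14 + 1
14 = 14×1 + 0  (stop)
So 1592/479 = [3; 3, 11, 14].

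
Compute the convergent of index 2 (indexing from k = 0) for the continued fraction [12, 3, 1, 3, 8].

49/4

Using pₖ = aₖpₖ₋₁ + pₖ₋₂, qₖ = aₖqₖ₋₁ + qₖ₋₂ (with p₋₁=1, p₋₂=0, q₋₁=0, q₋₂=1):
  k=0: a=12, p=12, q=1
  k=1: a=3, p=37, q=3
  k=2: a=1, p=49, q=4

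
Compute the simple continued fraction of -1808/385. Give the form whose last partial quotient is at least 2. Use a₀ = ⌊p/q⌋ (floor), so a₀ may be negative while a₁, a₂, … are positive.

-1808 = -5*385 + 117
385 = 3*117 + 34
117 = 3*34 + 15
34 = 2*15 + 4
15 = 3*4 + 3
4 = 1*3 + 1
3 = 3*1 + 0  (stop)
So -1808/385 = [-5; 3, 3, 2, 3, 1, 3].

[-5; 3, 3, 2, 3, 1, 3]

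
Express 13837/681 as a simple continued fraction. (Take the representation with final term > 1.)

[20; 3, 7, 4, 3, 2]

13837 = 20*681 + 217
681 = 3*217 + 30
217 = 7*30 + 7
30 = 4*7 + 2
7 = 3*2 + 1
2 = 2*1 + 0  (stop)
So 13837/681 = [20; 3, 7, 4, 3, 2].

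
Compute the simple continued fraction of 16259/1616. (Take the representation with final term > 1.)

16259 = 10*1616 + 99
1616 = 16*99 + 32
99 = 3*32 + 3
32 = 10*3 + 2
3 = 1*2 + 1
2 = 2*1 + 0  (stop)
So 16259/1616 = [10; 16, 3, 10, 1, 2].

[10; 16, 3, 10, 1, 2]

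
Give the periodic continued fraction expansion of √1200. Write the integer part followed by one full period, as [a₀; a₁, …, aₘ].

[34; 1, 1, 1, 3, 1, 1, 1, 68]

a₀ = ⌊√1200⌋ = 34.
With m₀=0, d₀=1 and mₖ₊₁ = dₖaₖ − mₖ, dₖ₊₁ = (n − mₖ₊₁²)/dₖ, aₖ₊₁ = ⌊(a₀+mₖ₊₁)/dₖ₊₁⌋:
  k=1: m=34, d=44, a=1
  k=2: m=10, d=25, a=1
  k=3: m=15, d=39, a=1
  k=4: m=24, d=16, a=3
  k=5: m=24, d=39, a=1
  k=6: m=15, d=25, a=1
  k=7: m=10, d=44, a=1
  k=8: m=34, d=1, a=68
d=1 and a=2a₀=68 at k=8, so the next step gives (m, d) = (34, 44) again — its k=1 value — and the period has length 8.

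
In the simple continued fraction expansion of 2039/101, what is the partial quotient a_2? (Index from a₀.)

2039 = 20·101 + 19   →  a_0 = 20
101 = 5·19 + 6   →  a_1 = 5
19 = 3·6 + 1   →  a_2 = 3

3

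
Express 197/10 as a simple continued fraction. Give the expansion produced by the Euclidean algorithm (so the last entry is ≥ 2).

[19; 1, 2, 3]

197 = 19·10 + 7
10 = 1·7 + 3
7 = 2·3 + 1
3 = 3·1 + 0  (stop)
So 197/10 = [19; 1, 2, 3].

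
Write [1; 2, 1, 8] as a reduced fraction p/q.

35/26

Using pₖ = aₖpₖ₋₁ + pₖ₋₂ and qₖ = aₖqₖ₋₁ + qₖ₋₂:
  k=0: a=1, p=1, q=1
  k=1: a=2, p=3, q=2
  k=2: a=1, p=4, q=3
  k=3: a=8, p=35, q=26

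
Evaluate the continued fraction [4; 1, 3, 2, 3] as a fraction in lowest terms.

Fold from the inside: start with 3/1.
  2 + 1/3 = 7/3
  3 + 3/7 = 24/7
  1 + 7/24 = 31/24
  4 + 24/31 = 148/31

148/31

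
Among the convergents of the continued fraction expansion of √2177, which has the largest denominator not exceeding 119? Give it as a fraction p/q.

√2177 = [46; 1, 1, 1, 12, 1, 1, 1, 92, …] (period length 8).
Convergents:
  p_0/q_0 = 46/1
  p_1/q_1 = 47/1
  p_2/q_2 = 93/2
  p_3/q_3 = 140/3
  p_4/q_4 = 1773/38
  p_5/q_5 = 1913/41
  p_6/q_6 = 3686/79
  p_7/q_7 = 5599/120
q_6 = 79 ≤ 119 < 120 = q_7, so the answer is 3686/79.

3686/79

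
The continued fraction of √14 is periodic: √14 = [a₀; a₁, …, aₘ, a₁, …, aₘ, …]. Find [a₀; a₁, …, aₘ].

[3; 1, 2, 1, 6]

a₀ = ⌊√14⌋ = 3.
With m₀=0, d₀=1 and mₖ₊₁ = dₖaₖ − mₖ, dₖ₊₁ = (n − mₖ₊₁²)/dₖ, aₖ₊₁ = ⌊(a₀+mₖ₊₁)/dₖ₊₁⌋:
  k=1: m=3, d=5, a=1
  k=2: m=2, d=2, a=2
  k=3: m=2, d=5, a=1
  k=4: m=3, d=1, a=6
d=1 and a=2a₀=6 at k=4, so the next step gives (m, d) = (3, 5) again — its k=1 value — and the period has length 4.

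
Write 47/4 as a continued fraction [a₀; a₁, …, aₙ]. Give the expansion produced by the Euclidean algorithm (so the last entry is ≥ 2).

47 = 11·4 + 3
4 = 1·3 + 1
3 = 3·1 + 0  (stop)
So 47/4 = [11; 1, 3].

[11; 1, 3]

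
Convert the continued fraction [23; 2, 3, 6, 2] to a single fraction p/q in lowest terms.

2226/95

Using pₖ = aₖpₖ₋₁ + pₖ₋₂ and qₖ = aₖqₖ₋₁ + qₖ₋₂:
  k=0: a=23, p=23, q=1
  k=1: a=2, p=47, q=2
  k=2: a=3, p=164, q=7
  k=3: a=6, p=1031, q=44
  k=4: a=2, p=2226, q=95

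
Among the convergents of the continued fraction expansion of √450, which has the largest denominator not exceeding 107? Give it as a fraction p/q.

√450 = [21; 4, 1, 2, 4, 2, 1, 4, 42, …] (period length 8).
Convergents:
  p_0/q_0 = 21/1
  p_1/q_1 = 85/4
  p_2/q_2 = 106/5
  p_3/q_3 = 297/14
  p_4/q_4 = 1294/61
  p_5/q_5 = 2885/136
q_4 = 61 ≤ 107 < 136 = q_5, so the answer is 1294/61.

1294/61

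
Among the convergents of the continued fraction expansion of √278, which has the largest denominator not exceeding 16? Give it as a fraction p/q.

√278 = [16; 1, 2, 16, 2, 1, 32, …] (period length 6).
Convergents:
  p_0/q_0 = 16/1
  p_1/q_1 = 17/1
  p_2/q_2 = 50/3
  p_3/q_3 = 817/49
q_2 = 3 ≤ 16 < 49 = q_3, so the answer is 50/3.

50/3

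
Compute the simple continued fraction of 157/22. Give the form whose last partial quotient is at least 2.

[7; 7, 3]

157 = 7*22 + 3
22 = 7*3 + 1
3 = 3*1 + 0  (stop)
So 157/22 = [7; 7, 3].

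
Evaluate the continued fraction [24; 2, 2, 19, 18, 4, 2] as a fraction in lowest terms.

Fold from the inside: start with 2/1.
  4 + 1/2 = 9/2
  18 + 2/9 = 164/9
  19 + 9/164 = 3125/164
  2 + 164/3125 = 6414/3125
  2 + 3125/6414 = 15953/6414
  24 + 6414/15953 = 389286/15953

389286/15953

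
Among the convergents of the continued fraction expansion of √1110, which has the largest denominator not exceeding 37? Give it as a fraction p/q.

633/19

√1110 = [33; 3, 6, 3, 66, …] (period length 4).
Convergents:
  p_0/q_0 = 33/1
  p_1/q_1 = 100/3
  p_2/q_2 = 633/19
  p_3/q_3 = 1999/60
q_2 = 19 ≤ 37 < 60 = q_3, so the answer is 633/19.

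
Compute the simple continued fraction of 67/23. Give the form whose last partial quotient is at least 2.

[2; 1, 10, 2]

67 = 2*23 + 21
23 = 1*21 + 2
21 = 10*2 + 1
2 = 2*1 + 0  (stop)
So 67/23 = [2; 1, 10, 2].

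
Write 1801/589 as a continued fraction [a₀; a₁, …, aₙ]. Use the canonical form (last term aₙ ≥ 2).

1801 = 3*589 + 34
589 = 17*34 + 11
34 = 3*11 + 1
11 = 11*1 + 0  (stop)
So 1801/589 = [3; 17, 3, 11].

[3; 17, 3, 11]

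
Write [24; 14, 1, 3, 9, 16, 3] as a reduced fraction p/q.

Using pₖ = aₖpₖ₋₁ + pₖ₋₂ and qₖ = aₖqₖ₋₁ + qₖ₋₂:
  k=0: a=24, p=24, q=1
  k=1: a=14, p=337, q=14
  k=2: a=1, p=361, q=15
  k=3: a=3, p=1420, q=59
  k=4: a=9, p=13141, q=546
  k=5: a=16, p=211676, q=8795
  k=6: a=3, p=648169, q=26931

648169/26931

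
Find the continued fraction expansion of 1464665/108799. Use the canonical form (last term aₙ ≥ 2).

1464665 = 13·108799 + 50278
108799 = 2·50278 + 8243
50278 = 6·8243 + 820
8243 = 10·820 + 43
820 = 19·43 + 3
43 = 14·3 + 1
3 = 3·1 + 0  (stop)
So 1464665/108799 = [13; 2, 6, 10, 19, 14, 3].

[13; 2, 6, 10, 19, 14, 3]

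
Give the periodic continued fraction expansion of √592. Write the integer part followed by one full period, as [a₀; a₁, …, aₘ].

[24; 3, 48]

a₀ = ⌊√592⌋ = 24.
With m₀=0, d₀=1 and mₖ₊₁ = dₖaₖ − mₖ, dₖ₊₁ = (n − mₖ₊₁²)/dₖ, aₖ₊₁ = ⌊(a₀+mₖ₊₁)/dₖ₊₁⌋:
  k=1: m=24, d=16, a=3
  k=2: m=24, d=1, a=48
d=1 and a=2a₀=48 at k=2, so the next step gives (m, d) = (24, 16) again — its k=1 value — and the period has length 2.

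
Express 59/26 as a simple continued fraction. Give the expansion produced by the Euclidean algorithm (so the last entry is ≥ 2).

[2; 3, 1, 2, 2]

59 = 2×26 + 7
26 = 3×7 + 5
7 = 1×5 + 2
5 = 2×2 + 1
2 = 2×1 + 0  (stop)
So 59/26 = [2; 3, 1, 2, 2].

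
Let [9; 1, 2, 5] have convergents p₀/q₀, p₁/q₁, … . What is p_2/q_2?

Using pₖ = aₖpₖ₋₁ + pₖ₋₂, qₖ = aₖqₖ₋₁ + qₖ₋₂ (with p₋₁=1, p₋₂=0, q₋₁=0, q₋₂=1):
  k=0: a=9, p=9, q=1
  k=1: a=1, p=10, q=1
  k=2: a=2, p=29, q=3

29/3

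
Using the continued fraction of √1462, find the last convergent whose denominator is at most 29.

√1462 = [38; 4, 4, 4, 76, …] (period length 4).
Convergents:
  p_0/q_0 = 38/1
  p_1/q_1 = 153/4
  p_2/q_2 = 650/17
  p_3/q_3 = 2753/72
q_2 = 17 ≤ 29 < 72 = q_3, so the answer is 650/17.

650/17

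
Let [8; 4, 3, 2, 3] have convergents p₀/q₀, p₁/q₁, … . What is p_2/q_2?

107/13

Using pₖ = aₖpₖ₋₁ + pₖ₋₂, qₖ = aₖqₖ₋₁ + qₖ₋₂ (with p₋₁=1, p₋₂=0, q₋₁=0, q₋₂=1):
  k=0: a=8, p=8, q=1
  k=1: a=4, p=33, q=4
  k=2: a=3, p=107, q=13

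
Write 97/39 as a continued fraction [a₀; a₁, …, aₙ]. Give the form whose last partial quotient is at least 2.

[2; 2, 19]

97 = 2·39 + 19
39 = 2·19 + 1
19 = 19·1 + 0  (stop)
So 97/39 = [2; 2, 19].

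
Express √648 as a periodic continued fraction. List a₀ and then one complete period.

a₀ = ⌊√648⌋ = 25.

[25; 2, 5, 6, 5, 2, 50]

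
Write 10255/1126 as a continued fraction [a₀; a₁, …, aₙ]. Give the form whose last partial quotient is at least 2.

10255 = 9×1126 + 121
1126 = 9×121 + 37
121 = 3×37 + 10
37 = 3×10 + 7
10 = 1×7 + 3
7 = 2×3 + 1
3 = 3×1 + 0  (stop)
So 10255/1126 = [9; 9, 3, 3, 1, 2, 3].

[9; 9, 3, 3, 1, 2, 3]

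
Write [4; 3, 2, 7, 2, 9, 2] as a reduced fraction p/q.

Fold from the inside: start with 2/1.
  9 + 1/2 = 19/2
  2 + 2/19 = 40/19
  7 + 19/40 = 299/40
  2 + 40/299 = 638/299
  3 + 299/638 = 2213/638
  4 + 638/2213 = 9490/2213

9490/2213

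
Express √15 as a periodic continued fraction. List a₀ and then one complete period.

[3; 1, 6]

a₀ = ⌊√15⌋ = 3.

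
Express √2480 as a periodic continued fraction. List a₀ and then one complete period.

[49; 1, 3, 1, 98]

a₀ = ⌊√2480⌋ = 49.
With m₀=0, d₀=1 and mₖ₊₁ = dₖaₖ − mₖ, dₖ₊₁ = (n − mₖ₊₁²)/dₖ, aₖ₊₁ = ⌊(a₀+mₖ₊₁)/dₖ₊₁⌋:
  k=1: m=49, d=79, a=1
  k=2: m=30, d=20, a=3
  k=3: m=30, d=79, a=1
  k=4: m=49, d=1, a=98
d=1 and a=2a₀=98 at k=4, so the next step gives (m, d) = (49, 79) again — its k=1 value — and the period has length 4.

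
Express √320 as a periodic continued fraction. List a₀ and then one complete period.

a₀ = ⌊√320⌋ = 17.
With m₀=0, d₀=1 and mₖ₊₁ = dₖaₖ − mₖ, dₖ₊₁ = (n − mₖ₊₁²)/dₖ, aₖ₊₁ = ⌊(a₀+mₖ₊₁)/dₖ₊₁⌋:
  k=1: m=17, d=31, a=1
  k=2: m=14, d=4, a=7
  k=3: m=14, d=31, a=1
  k=4: m=17, d=1, a=34
d=1 and a=2a₀=34 at k=4, so the next step gives (m, d) = (17, 31) again — its k=1 value — and the period has length 4.

[17; 1, 7, 1, 34]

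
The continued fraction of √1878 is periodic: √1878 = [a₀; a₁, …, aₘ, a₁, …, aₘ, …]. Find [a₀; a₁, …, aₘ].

a₀ = ⌊√1878⌋ = 43.
With m₀=0, d₀=1 and mₖ₊₁ = dₖaₖ − mₖ, dₖ₊₁ = (n − mₖ₊₁²)/dₖ, aₖ₊₁ = ⌊(a₀+mₖ₊₁)/dₖ₊₁⌋:
  k=1: m=43, d=29, a=2
  k=2: m=15, d=57, a=1
  k=3: m=42, d=2, a=42
  k=4: m=42, d=57, a=1
  k=5: m=15, d=29, a=2
  k=6: m=43, d=1, a=86
d=1 and a=2a₀=86 at k=6, so the next step gives (m, d) = (43, 29) again — its k=1 value — and the period has length 6.

[43; 2, 1, 42, 1, 2, 86]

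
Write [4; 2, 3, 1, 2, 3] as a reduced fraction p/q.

Fold from the inside: start with 3/1.
  2 + 1/3 = 7/3
  1 + 3/7 = 10/7
  3 + 7/10 = 37/10
  2 + 10/37 = 84/37
  4 + 37/84 = 373/84

373/84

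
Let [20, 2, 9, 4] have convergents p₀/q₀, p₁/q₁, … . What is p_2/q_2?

389/19

Using pₖ = aₖpₖ₋₁ + pₖ₋₂, qₖ = aₖqₖ₋₁ + qₖ₋₂ (with p₋₁=1, p₋₂=0, q₋₁=0, q₋₂=1):
  k=0: a=20, p=20, q=1
  k=1: a=2, p=41, q=2
  k=2: a=9, p=389, q=19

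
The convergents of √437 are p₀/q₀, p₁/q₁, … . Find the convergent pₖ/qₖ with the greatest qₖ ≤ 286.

√437 = [20; 1, 9, 2, 9, 1, 40, …] (period length 6).
Convergents:
  p_0/q_0 = 20/1
  p_1/q_1 = 21/1
  p_2/q_2 = 209/10
  p_3/q_3 = 439/21
  p_4/q_4 = 4160/199
  p_5/q_5 = 4599/220
  p_6/q_6 = 188120/8999
q_5 = 220 ≤ 286 < 8999 = q_6, so the answer is 4599/220.

4599/220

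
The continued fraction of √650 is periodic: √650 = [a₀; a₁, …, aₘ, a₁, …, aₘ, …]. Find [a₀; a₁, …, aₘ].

[25; 2, 50]

a₀ = ⌊√650⌋ = 25.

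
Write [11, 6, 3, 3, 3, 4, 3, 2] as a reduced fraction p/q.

74551/6681

Using pₖ = aₖpₖ₋₁ + pₖ₋₂ and qₖ = aₖqₖ₋₁ + qₖ₋₂:
  k=0: a=11, p=11, q=1
  k=1: a=6, p=67, q=6
  k=2: a=3, p=212, q=19
  k=3: a=3, p=703, q=63
  k=4: a=3, p=2321, q=208
  k=5: a=4, p=9987, q=895
  k=6: a=3, p=32282, q=2893
  k=7: a=2, p=74551, q=6681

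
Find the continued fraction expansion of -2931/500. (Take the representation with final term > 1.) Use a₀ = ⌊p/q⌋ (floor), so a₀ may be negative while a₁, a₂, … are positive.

-2931 = -6×500 + 69
500 = 7×69 + 17
69 = 4×17 + 1
17 = 17×1 + 0  (stop)
So -2931/500 = [-6; 7, 4, 17].

[-6; 7, 4, 17]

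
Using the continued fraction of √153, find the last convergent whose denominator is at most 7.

√153 = [12; 2, 1, 2, 2, 2, 1, 2, 24, …] (period length 8).
Convergents:
  p_0/q_0 = 12/1
  p_1/q_1 = 25/2
  p_2/q_2 = 37/3
  p_3/q_3 = 99/8
q_2 = 3 ≤ 7 < 8 = q_3, so the answer is 37/3.

37/3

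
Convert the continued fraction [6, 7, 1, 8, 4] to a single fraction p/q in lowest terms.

1789/292

Fold from the inside: start with 4/1.
  8 + 1/4 = 33/4
  1 + 4/33 = 37/33
  7 + 33/37 = 292/37
  6 + 37/292 = 1789/292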